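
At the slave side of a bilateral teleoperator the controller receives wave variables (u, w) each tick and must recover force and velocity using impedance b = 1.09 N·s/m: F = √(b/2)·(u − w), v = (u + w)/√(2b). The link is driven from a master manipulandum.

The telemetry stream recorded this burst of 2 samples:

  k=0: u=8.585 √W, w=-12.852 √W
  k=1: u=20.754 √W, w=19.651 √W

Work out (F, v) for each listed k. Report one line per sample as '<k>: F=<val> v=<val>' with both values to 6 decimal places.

0: F=15.825676 v=-2.889977
1: F=0.814280 v=27.365719

k=0: u−w=21.437000, u+w=-4.267000; √(b/2)=0.738241, √(2b)=1.476482; F=0.738241×21.437=15.825676, v=-4.267000/1.476482=-2.889977
k=1: u−w=1.103000, u+w=40.405000; √(b/2)=0.738241, √(2b)=1.476482; F=0.738241×1.103=0.814280, v=40.405000/1.476482=27.365719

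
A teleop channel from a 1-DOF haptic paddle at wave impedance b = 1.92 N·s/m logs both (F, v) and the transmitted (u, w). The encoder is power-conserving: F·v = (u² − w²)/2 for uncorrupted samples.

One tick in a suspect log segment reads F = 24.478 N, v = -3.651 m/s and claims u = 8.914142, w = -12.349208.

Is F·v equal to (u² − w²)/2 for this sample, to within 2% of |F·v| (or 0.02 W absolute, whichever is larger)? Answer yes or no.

no

F·v = 24.478×(-3.651) = -89.369178 W.
(u² − w²)/2 = (79.461928 − 152.502938)/2 = -36.520505 W.
|Δ| = 52.848673;  2% of max(1, |F·v|) = 1.787384.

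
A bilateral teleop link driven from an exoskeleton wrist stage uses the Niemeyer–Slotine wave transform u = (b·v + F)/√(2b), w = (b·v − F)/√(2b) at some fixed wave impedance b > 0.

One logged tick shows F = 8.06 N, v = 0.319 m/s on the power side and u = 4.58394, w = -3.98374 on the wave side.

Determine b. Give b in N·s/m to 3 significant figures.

u + w = 0.6002;  u + w = √(2b)·v, so √(2b) = 0.6002/0.319 = 1.8815.
b = (√(2b))²/2 = 3.5401/2 = 1.7700.
(Check via u − w = 2F/√(2b): u − w = 8.5677, 2F/√(2b) = 8.5676.)

b = 1.77 N·s/m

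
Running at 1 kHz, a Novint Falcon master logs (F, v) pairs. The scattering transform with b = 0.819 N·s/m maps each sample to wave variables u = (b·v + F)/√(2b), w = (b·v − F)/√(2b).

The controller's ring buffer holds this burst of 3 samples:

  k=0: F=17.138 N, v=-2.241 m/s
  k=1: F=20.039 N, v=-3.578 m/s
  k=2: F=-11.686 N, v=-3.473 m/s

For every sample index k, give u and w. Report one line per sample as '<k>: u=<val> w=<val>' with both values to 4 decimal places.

0: u=11.9566 w=-14.8248
1: u=13.3677 w=-17.9470
2: u=-11.3533 w=6.9084

k=0: b·v=0.819×(-2.241)=-1.8354; √(2b)=1.2798; u=(-1.8354+17.138)/1.2798=11.9566, w=(-1.8354−17.138)/1.2798=-14.8248
k=1: b·v=0.819×(-3.578)=-2.9304; √(2b)=1.2798; u=(-2.9304+20.039)/1.2798=13.3677, w=(-2.9304−20.039)/1.2798=-17.9470
k=2: b·v=0.819×(-3.473)=-2.8444; √(2b)=1.2798; u=(-2.8444+(-11.686))/1.2798=-11.3533, w=(-2.8444−(-11.686))/1.2798=6.9084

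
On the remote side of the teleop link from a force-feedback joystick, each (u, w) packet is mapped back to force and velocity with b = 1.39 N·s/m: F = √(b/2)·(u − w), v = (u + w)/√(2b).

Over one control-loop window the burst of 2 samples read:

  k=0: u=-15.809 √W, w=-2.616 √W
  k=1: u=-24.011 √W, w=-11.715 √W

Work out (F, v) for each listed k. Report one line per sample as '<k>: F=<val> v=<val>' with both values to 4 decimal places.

k=0: u−w=-13.1930, u+w=-18.4250; √(b/2)=0.8337, √(2b)=1.6673; F=0.8337×(-13.193)=-10.9986, v=-18.4250/1.6673=-11.0506
k=1: u−w=-12.2960, u+w=-35.7260; √(b/2)=0.8337, √(2b)=1.6673; F=0.8337×(-12.296)=-10.2508, v=-35.7260/1.6673=-21.4270

0: F=-10.9986 v=-11.0506
1: F=-10.2508 v=-21.4270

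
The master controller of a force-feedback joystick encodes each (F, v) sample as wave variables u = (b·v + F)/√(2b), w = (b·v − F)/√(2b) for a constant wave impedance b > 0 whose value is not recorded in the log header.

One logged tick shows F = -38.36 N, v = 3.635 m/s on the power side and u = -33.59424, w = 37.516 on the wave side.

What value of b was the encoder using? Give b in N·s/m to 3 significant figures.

b = 0.582 N·s/m

u + w = 3.92176;  u + w = √(2b)·v, so √(2b) = 3.92176/3.635 = 1.07889.
b = (√(2b))²/2 = 1.16400/2 = 0.58200.
(Check via u − w = 2F/√(2b): u − w = -71.11024, 2F/√(2b) = -71.11022.)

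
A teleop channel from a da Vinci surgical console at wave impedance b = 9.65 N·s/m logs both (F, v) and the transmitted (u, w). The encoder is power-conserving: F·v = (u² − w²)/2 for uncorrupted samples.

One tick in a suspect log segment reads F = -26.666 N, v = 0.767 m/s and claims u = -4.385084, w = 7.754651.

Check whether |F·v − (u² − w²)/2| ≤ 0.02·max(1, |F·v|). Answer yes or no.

yes

F·v = (-26.666)×0.767 = -20.452822 W.
(u² − w²)/2 = (19.228962 − 60.134612)/2 = -20.452825 W.
|Δ| = 0.000003;  2% of max(1, |F·v|) = 0.409056.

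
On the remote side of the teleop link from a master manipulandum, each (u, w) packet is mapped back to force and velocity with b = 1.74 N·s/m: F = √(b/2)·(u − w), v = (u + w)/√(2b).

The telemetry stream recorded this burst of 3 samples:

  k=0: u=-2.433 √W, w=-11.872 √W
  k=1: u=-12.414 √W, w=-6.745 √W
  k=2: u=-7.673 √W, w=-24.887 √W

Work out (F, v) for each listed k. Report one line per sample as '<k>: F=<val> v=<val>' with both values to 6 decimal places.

0: F=8.804113 v=-7.668285
1: F=-5.287691 v=-10.270302
2: F=16.056150 v=-17.453992

k=0: u−w=9.439000, u+w=-14.305000; √(b/2)=0.932738, √(2b)=1.865476; F=0.932738×9.439=8.804113, v=-14.305000/1.865476=-7.668285
k=1: u−w=-5.669000, u+w=-19.159000; √(b/2)=0.932738, √(2b)=1.865476; F=0.932738×(-5.669)=-5.287691, v=-19.159000/1.865476=-10.270302
k=2: u−w=17.214000, u+w=-32.560000; √(b/2)=0.932738, √(2b)=1.865476; F=0.932738×17.214=16.056150, v=-32.560000/1.865476=-17.453992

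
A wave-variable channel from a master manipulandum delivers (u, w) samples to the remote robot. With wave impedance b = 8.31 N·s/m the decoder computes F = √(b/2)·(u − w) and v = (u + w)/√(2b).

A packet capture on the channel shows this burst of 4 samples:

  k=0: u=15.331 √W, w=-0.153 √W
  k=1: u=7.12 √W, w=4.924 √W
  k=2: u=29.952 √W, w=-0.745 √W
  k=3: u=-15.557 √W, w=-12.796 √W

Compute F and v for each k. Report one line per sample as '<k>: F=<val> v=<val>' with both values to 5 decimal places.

0: F=31.56230 v=3.72305
1: F=4.47629 v=2.95430
2: F=62.57220 v=7.16426
3: F=-5.62797 v=-6.95478

k=0: u−w=15.48400, u+w=15.17800; √(b/2)=2.03838, √(2b)=4.07676; F=2.03838×15.484=31.56230, v=15.17800/4.07676=3.72305
k=1: u−w=2.19600, u+w=12.04400; √(b/2)=2.03838, √(2b)=4.07676; F=2.03838×2.196=4.47629, v=12.04400/4.07676=2.95430
k=2: u−w=30.69700, u+w=29.20700; √(b/2)=2.03838, √(2b)=4.07676; F=2.03838×30.697=62.57220, v=29.20700/4.07676=7.16426
k=3: u−w=-2.76100, u+w=-28.35300; √(b/2)=2.03838, √(2b)=4.07676; F=2.03838×(-2.761)=-5.62797, v=-28.35300/4.07676=-6.95478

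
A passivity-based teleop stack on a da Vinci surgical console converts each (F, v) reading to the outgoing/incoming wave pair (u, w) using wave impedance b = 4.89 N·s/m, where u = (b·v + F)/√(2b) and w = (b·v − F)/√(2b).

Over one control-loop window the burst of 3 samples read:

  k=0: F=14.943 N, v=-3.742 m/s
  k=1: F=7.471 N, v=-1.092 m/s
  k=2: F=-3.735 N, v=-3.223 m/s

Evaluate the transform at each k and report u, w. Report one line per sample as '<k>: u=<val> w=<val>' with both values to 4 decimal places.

0: u=-1.0729 w=-10.6294
1: u=0.6815 w=-4.0965
2: u=-6.2340 w=-3.8453

k=0: b·v=4.89×(-3.742)=-18.2984; √(2b)=3.1273; u=(-18.2984+14.943)/3.1273=-1.0729, w=(-18.2984−14.943)/3.1273=-10.6294
k=1: b·v=4.89×(-1.092)=-5.3399; √(2b)=3.1273; u=(-5.3399+7.471)/3.1273=0.6815, w=(-5.3399−7.471)/3.1273=-4.0965
k=2: b·v=4.89×(-3.223)=-15.7605; √(2b)=3.1273; u=(-15.7605+(-3.735))/3.1273=-6.2340, w=(-15.7605−(-3.735))/3.1273=-3.8453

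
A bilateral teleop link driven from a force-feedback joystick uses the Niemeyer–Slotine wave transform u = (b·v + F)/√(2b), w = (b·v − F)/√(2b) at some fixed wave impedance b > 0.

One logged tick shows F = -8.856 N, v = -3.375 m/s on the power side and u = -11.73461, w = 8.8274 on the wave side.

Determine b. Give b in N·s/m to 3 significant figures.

b = 0.371 N·s/m

u + w = -2.9072;  u + w = √(2b)·v, so √(2b) = -2.9072/(-3.375) = 0.8614.
b = (√(2b))²/2 = 0.7420/2 = 0.3710.
(Check via u − w = 2F/√(2b): u − w = -20.5620, 2F/√(2b) = -20.5620.)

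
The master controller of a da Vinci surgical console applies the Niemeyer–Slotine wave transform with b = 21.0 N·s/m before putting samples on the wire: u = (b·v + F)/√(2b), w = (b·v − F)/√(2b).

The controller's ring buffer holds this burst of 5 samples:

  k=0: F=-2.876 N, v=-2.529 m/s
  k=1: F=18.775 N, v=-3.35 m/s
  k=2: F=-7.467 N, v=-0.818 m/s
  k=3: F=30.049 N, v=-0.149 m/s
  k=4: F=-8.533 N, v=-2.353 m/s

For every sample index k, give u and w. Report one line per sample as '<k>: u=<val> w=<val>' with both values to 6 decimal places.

k=0: b·v=21.0×(-2.529)=-53.109000; √(2b)=6.480741; u=(-53.109000+(-2.876))/6.480741=-8.638673, w=(-53.109000−(-2.876))/6.480741=-7.751120
k=1: b·v=21.0×(-3.35)=-70.350000; √(2b)=6.480741; u=(-70.350000+18.775)/6.480741=-7.958195, w=(-70.350000−18.775)/6.480741=-13.752286
k=2: b·v=21.0×(-0.818)=-17.178000; √(2b)=6.480741; u=(-17.178000+(-7.467))/6.480741=-3.802806, w=(-17.178000−(-7.467))/6.480741=-1.498440
k=3: b·v=21.0×(-0.149)=-3.129000; √(2b)=6.480741; u=(-3.129000+30.049)/6.480741=4.153846, w=(-3.129000−30.049)/6.480741=-5.119477
k=4: b·v=21.0×(-2.353)=-49.413000; √(2b)=6.480741; u=(-49.413000+(-8.533))/6.480741=-8.941262, w=(-49.413000−(-8.533))/6.480741=-6.307921

0: u=-8.638673 w=-7.751120
1: u=-7.958195 w=-13.752286
2: u=-3.802806 w=-1.498440
3: u=4.153846 w=-5.119477
4: u=-8.941262 w=-6.307921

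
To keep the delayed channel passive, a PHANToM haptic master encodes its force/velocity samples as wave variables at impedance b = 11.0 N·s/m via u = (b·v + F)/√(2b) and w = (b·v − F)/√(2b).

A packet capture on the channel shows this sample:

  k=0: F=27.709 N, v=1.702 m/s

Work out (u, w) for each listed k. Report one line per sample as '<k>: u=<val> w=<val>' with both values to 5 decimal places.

k=0: b·v=11.0×1.702=18.72200; √(2b)=4.69042; u=(18.72200+27.709)/4.69042=9.89912, w=(18.72200−27.709)/4.69042=-1.91603

0: u=9.89912 w=-1.91603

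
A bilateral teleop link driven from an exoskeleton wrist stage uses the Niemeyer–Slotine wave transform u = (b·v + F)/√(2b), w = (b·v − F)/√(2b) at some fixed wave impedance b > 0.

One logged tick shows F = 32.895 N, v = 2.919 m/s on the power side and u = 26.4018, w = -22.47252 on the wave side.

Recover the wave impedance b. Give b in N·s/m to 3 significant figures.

u + w = 3.9293;  u + w = √(2b)·v, so √(2b) = 3.9293/2.919 = 1.3461.
b = (√(2b))²/2 = 1.8120/2 = 0.9060.
(Check via u − w = 2F/√(2b): u − w = 48.8743, 2F/√(2b) = 48.8744.)

b = 0.906 N·s/m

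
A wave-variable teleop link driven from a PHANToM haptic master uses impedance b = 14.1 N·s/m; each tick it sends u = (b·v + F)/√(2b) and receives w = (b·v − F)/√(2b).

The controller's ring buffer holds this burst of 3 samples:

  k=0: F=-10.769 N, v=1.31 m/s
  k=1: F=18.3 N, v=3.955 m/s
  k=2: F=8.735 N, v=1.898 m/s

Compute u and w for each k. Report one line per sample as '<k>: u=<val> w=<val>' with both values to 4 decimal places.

0: u=1.4504 w=5.5062
1: u=13.9473 w=7.0552
2: u=6.6844 w=3.3946

k=0: b·v=14.1×1.31=18.4710; √(2b)=5.3104; u=(18.4710+(-10.769))/5.3104=1.4504, w=(18.4710−(-10.769))/5.3104=5.5062
k=1: b·v=14.1×3.955=55.7655; √(2b)=5.3104; u=(55.7655+18.3)/5.3104=13.9473, w=(55.7655−18.3)/5.3104=7.0552
k=2: b·v=14.1×1.898=26.7618; √(2b)=5.3104; u=(26.7618+8.735)/5.3104=6.6844, w=(26.7618−8.735)/5.3104=3.3946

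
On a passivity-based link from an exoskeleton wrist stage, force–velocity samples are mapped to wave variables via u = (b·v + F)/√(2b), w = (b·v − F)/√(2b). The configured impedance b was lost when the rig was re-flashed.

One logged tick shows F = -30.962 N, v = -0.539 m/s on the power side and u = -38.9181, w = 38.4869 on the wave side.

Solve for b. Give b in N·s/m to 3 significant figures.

b = 0.32 N·s/m

u + w = -0.431200;  u + w = √(2b)·v, so √(2b) = -0.431200/(-0.539) = 0.800000.
b = (√(2b))²/2 = 0.640000/2 = 0.320000.
(Check via u − w = 2F/√(2b): u − w = -77.405000, 2F/√(2b) = -77.405000.)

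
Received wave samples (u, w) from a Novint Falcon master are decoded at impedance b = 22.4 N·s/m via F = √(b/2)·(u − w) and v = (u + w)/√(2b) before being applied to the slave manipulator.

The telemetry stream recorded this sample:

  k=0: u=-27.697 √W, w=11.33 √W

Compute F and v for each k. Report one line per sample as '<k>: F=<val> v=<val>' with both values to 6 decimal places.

0: F=-130.609323 v=-2.445288

k=0: u−w=-39.027000, u+w=-16.367000; √(b/2)=3.346640, √(2b)=6.693280; F=3.346640×(-39.027)=-130.609323, v=-16.367000/6.693280=-2.445288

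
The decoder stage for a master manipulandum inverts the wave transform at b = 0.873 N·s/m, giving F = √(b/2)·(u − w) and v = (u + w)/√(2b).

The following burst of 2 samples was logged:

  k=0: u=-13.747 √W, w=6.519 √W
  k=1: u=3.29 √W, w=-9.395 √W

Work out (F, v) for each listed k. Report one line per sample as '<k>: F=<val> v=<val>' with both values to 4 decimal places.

0: F=-13.3894 v=-5.4701
1: F=8.3807 v=-4.6202

k=0: u−w=-20.2660, u+w=-7.2280; √(b/2)=0.6607, √(2b)=1.3214; F=0.6607×(-20.266)=-13.3894, v=-7.2280/1.3214=-5.4701
k=1: u−w=12.6850, u+w=-6.1050; √(b/2)=0.6607, √(2b)=1.3214; F=0.6607×12.685=8.3807, v=-6.1050/1.3214=-4.6202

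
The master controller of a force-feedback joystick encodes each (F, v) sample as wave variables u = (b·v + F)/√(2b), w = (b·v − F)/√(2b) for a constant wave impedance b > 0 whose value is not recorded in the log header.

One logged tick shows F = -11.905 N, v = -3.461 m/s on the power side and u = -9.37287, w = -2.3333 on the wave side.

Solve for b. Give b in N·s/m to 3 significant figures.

u + w = -11.70617;  u + w = √(2b)·v, so √(2b) = -11.70617/(-3.461) = 3.38231.
b = (√(2b))²/2 = 11.44001/2 = 5.72001.
(Check via u − w = 2F/√(2b): u − w = -7.03957, 2F/√(2b) = -7.03957.)

b = 5.72 N·s/m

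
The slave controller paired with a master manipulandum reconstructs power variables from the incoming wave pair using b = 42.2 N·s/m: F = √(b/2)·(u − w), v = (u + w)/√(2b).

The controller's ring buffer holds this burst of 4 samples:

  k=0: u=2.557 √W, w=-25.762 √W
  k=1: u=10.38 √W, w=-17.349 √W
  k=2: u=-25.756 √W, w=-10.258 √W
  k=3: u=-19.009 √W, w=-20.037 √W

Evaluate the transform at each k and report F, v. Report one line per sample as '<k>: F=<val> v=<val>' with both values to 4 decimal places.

k=0: u−w=28.3190, u+w=-23.2050; √(b/2)=4.5935, √(2b)=9.1869; F=4.5935×28.319=130.0826, v=-23.2050/9.1869=-2.5259
k=1: u−w=27.7290, u+w=-6.9690; √(b/2)=4.5935, √(2b)=9.1869; F=4.5935×27.729=127.3724, v=-6.9690/9.1869=-0.7586
k=2: u−w=-15.4980, u+w=-36.0140; √(b/2)=4.5935, √(2b)=9.1869; F=4.5935×(-15.498)=-71.1897, v=-36.0140/9.1869=-3.9201
k=3: u−w=1.0280, u+w=-39.0460; √(b/2)=4.5935, √(2b)=9.1869; F=4.5935×1.028=4.7221, v=-39.0460/9.1869=-4.2502

0: F=130.0826 v=-2.5259
1: F=127.3724 v=-0.7586
2: F=-71.1897 v=-3.9201
3: F=4.7221 v=-4.2502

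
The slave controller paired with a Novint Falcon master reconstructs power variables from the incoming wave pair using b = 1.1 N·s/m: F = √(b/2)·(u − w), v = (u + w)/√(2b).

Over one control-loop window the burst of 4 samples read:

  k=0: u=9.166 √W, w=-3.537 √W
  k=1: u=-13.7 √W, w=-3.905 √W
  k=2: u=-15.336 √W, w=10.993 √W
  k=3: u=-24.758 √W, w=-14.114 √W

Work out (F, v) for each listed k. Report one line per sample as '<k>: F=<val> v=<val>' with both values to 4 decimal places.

k=0: u−w=12.7030, u+w=5.6290; √(b/2)=0.7416, √(2b)=1.4832; F=0.7416×12.703=9.4208, v=5.6290/1.4832=3.7951
k=1: u−w=-9.7950, u+w=-17.6050; √(b/2)=0.7416, √(2b)=1.4832; F=0.7416×(-9.795)=-7.2642, v=-17.6050/1.4832=-11.8693
k=2: u−w=-26.3290, u+w=-4.3430; √(b/2)=0.7416, √(2b)=1.4832; F=0.7416×(-26.329)=-19.5261, v=-4.3430/1.4832=-2.9281
k=3: u−w=-10.6440, u+w=-38.8720; √(b/2)=0.7416, √(2b)=1.4832; F=0.7416×(-10.644)=-7.8938, v=-38.8720/1.4832=-26.2075

0: F=9.4208 v=3.7951
1: F=-7.2642 v=-11.8693
2: F=-19.5261 v=-2.9281
3: F=-7.8938 v=-26.2075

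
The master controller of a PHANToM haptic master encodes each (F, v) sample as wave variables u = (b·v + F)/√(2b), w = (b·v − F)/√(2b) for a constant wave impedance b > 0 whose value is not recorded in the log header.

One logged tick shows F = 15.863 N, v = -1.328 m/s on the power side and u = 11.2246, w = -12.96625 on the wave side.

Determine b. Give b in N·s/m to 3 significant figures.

u + w = -1.74165;  u + w = √(2b)·v, so √(2b) = -1.74165/(-1.328) = 1.31148.
b = (√(2b))²/2 = 1.71999/2 = 0.85999.
(Check via u − w = 2F/√(2b): u − w = 24.19085, 2F/√(2b) = 24.19093.)

b = 0.86 N·s/m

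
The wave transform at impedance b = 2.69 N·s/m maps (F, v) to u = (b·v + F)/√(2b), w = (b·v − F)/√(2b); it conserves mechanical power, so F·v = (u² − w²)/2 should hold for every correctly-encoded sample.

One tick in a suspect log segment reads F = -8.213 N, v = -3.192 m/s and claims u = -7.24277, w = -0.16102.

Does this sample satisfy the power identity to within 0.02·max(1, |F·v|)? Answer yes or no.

yes

F·v = (-8.213)×(-3.192) = 26.2159 W.
(u² − w²)/2 = (52.4577 − 0.0259)/2 = 26.2159 W.
|Δ| = 0.0000;  2% of max(1, |F·v|) = 0.5243.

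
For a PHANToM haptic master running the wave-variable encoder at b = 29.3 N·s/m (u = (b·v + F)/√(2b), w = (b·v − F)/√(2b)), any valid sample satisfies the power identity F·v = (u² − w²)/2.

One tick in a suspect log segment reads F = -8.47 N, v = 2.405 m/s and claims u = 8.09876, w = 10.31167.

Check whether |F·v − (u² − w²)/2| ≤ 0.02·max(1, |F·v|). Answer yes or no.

F·v = (-8.47)×2.405 = -20.37035 W.
(u² − w²)/2 = (65.58991 − 106.33054)/2 = -20.37031 W.
|Δ| = 0.00004;  2% of max(1, |F·v|) = 0.40741.

yes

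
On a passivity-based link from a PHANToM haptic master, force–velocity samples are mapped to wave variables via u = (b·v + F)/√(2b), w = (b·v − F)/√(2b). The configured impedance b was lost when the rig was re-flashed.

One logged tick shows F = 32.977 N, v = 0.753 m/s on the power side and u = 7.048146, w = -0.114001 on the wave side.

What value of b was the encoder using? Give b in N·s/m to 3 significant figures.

u + w = 6.934145;  u + w = √(2b)·v, so √(2b) = 6.934145/0.753 = 9.208692.
b = (√(2b))²/2 = 84.800006/2 = 42.400003.
(Check via u − w = 2F/√(2b): u − w = 7.162147, 2F/√(2b) = 7.162146.)

b = 42.4 N·s/m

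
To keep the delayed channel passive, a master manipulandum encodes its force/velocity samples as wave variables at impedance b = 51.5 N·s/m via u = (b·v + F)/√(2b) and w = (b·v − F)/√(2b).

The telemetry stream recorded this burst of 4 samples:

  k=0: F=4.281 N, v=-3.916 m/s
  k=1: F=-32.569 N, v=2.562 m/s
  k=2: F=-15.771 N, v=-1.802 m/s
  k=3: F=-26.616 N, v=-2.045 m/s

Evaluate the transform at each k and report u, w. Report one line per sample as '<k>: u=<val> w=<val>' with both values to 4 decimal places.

k=0: b·v=51.5×(-3.916)=-201.6740; √(2b)=10.1489; u=(-201.6740+4.281)/10.1489=-19.4497, w=(-201.6740−4.281)/10.1489=-20.2933
k=1: b·v=51.5×2.562=131.9430; √(2b)=10.1489; u=(131.9430+(-32.569))/10.1489=9.7916, w=(131.9430−(-32.569))/10.1489=16.2098
k=2: b·v=51.5×(-1.802)=-92.8030; √(2b)=10.1489; u=(-92.8030+(-15.771))/10.1489=-10.6981, w=(-92.8030−(-15.771))/10.1489=-7.5902
k=3: b·v=51.5×(-2.045)=-105.3175; √(2b)=10.1489; u=(-105.3175+(-26.616))/10.1489=-12.9998, w=(-105.3175−(-26.616))/10.1489=-7.7547

0: u=-19.4497 w=-20.2933
1: u=9.7916 w=16.2098
2: u=-10.6981 w=-7.5902
3: u=-12.9998 w=-7.7547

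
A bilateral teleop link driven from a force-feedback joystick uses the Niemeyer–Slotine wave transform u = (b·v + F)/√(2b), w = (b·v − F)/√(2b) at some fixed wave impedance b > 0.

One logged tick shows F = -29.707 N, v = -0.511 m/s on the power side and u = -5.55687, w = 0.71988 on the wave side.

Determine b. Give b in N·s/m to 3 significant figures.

b = 44.8 N·s/m

u + w = -4.83699;  u + w = √(2b)·v, so √(2b) = -4.83699/(-0.511) = 9.46573.
b = (√(2b))²/2 = 89.60012/2 = 44.80006.
(Check via u − w = 2F/√(2b): u − w = -6.27675, 2F/√(2b) = -6.27675.)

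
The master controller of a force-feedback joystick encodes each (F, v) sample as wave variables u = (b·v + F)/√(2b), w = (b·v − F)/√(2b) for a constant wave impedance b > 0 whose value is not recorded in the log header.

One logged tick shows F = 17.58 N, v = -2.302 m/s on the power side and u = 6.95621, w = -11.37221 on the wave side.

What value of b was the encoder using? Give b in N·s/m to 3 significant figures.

u + w = -4.41600;  u + w = √(2b)·v, so √(2b) = -4.41600/(-2.302) = 1.91833.
b = (√(2b))²/2 = 3.68000/2 = 1.84000.
(Check via u − w = 2F/√(2b): u − w = 18.32842, 2F/√(2b) = 18.32842.)

b = 1.84 N·s/m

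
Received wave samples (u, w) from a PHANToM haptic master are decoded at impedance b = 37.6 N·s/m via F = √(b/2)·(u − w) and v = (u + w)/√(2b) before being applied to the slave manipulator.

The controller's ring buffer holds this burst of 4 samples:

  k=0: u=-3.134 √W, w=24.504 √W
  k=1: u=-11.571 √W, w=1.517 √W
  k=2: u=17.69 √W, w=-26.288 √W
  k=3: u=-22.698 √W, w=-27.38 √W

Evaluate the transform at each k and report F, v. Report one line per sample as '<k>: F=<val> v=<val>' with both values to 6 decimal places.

k=0: u−w=-27.638000, u+w=21.370000; √(b/2)=4.335897, √(2b)=8.671793; F=4.335897×(-27.638)=-119.835512, v=21.370000/8.671793=2.464311
k=1: u−w=-13.088000, u+w=-10.054000; √(b/2)=4.335897, √(2b)=8.671793; F=4.335897×(-13.088)=-56.748216, v=-10.054000/8.671793=-1.159391
k=2: u−w=43.978000, u+w=-8.598000; √(b/2)=4.335897, √(2b)=8.671793; F=4.335897×43.978=190.684064, v=-8.598000/8.671793=-0.991490
k=3: u−w=4.682000, u+w=-50.078000; √(b/2)=4.335897, √(2b)=8.671793; F=4.335897×4.682=20.300668, v=-50.078000/8.671793=-5.774815

0: F=-119.835512 v=2.464311
1: F=-56.748216 v=-1.159391
2: F=190.684064 v=-0.991490
3: F=20.300668 v=-5.774815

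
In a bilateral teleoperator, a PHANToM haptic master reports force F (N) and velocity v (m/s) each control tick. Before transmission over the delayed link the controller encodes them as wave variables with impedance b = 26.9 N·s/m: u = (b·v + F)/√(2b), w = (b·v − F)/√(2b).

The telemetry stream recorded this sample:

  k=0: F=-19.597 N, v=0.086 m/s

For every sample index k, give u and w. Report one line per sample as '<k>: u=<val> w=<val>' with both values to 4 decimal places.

k=0: b·v=26.9×0.086=2.3134; √(2b)=7.3348; u=(2.3134+(-19.597))/7.3348=-2.3564, w=(2.3134−(-19.597))/7.3348=2.9872

0: u=-2.3564 w=2.9872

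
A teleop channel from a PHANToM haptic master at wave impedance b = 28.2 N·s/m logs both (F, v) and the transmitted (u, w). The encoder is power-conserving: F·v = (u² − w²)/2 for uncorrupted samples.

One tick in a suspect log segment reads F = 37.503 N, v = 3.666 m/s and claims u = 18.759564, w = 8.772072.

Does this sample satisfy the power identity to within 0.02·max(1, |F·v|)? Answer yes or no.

yes

F·v = 37.503×3.666 = 137.485998 W.
(u² − w²)/2 = (351.921241 − 76.949247)/2 = 137.485997 W.
|Δ| = 0.000001;  2% of max(1, |F·v|) = 2.749720.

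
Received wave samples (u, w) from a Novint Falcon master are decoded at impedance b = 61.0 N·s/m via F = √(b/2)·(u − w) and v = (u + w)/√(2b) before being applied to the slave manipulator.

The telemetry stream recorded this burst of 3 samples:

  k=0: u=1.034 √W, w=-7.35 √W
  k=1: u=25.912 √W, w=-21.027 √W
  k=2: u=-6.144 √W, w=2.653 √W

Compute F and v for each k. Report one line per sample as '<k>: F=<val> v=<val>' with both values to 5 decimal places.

k=0: u−w=8.38400, u+w=-6.31600; √(b/2)=5.52268, √(2b)=11.04536; F=5.52268×8.384=46.30215, v=-6.31600/11.04536=-0.57182
k=1: u−w=46.93900, u+w=4.88500; √(b/2)=5.52268, √(2b)=11.04536; F=5.52268×46.939=259.22910, v=4.88500/11.04536=0.44227
k=2: u−w=-8.79700, u+w=-3.49100; √(b/2)=5.52268, √(2b)=11.04536; F=5.52268×(-8.797)=-48.58302, v=-3.49100/11.04536=-0.31606

0: F=46.30215 v=-0.57182
1: F=259.22910 v=0.44227
2: F=-48.58302 v=-0.31606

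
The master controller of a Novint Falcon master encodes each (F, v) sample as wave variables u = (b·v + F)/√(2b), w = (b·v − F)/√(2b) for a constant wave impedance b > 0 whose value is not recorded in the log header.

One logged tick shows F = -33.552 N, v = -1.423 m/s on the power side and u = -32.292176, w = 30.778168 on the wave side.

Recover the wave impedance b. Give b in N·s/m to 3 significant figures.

b = 0.566 N·s/m

u + w = -1.514008;  u + w = √(2b)·v, so √(2b) = -1.514008/(-1.423) = 1.063955.
b = (√(2b))²/2 = 1.132000/2 = 0.566000.
(Check via u − w = 2F/√(2b): u − w = -63.070344, 2F/√(2b) = -63.070335.)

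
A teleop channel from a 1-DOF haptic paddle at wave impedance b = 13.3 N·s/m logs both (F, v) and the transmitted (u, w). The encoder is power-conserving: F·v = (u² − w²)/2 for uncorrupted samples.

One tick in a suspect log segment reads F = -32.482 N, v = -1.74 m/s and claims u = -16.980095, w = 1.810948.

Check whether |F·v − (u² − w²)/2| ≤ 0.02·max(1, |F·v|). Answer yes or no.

no

F·v = (-32.482)×(-1.74) = 56.518680 W.
(u² − w²)/2 = (288.323626 − 3.279533)/2 = 142.522047 W.
|Δ| = 86.003367;  2% of max(1, |F·v|) = 1.130374.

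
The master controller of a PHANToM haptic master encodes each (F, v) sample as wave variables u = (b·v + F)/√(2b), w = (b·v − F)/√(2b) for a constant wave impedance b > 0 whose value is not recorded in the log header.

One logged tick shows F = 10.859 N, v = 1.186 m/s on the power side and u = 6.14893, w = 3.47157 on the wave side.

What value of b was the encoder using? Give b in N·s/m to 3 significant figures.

u + w = 9.620500;  u + w = √(2b)·v, so √(2b) = 9.620500/1.186 = 8.111720.
b = (√(2b))²/2 = 65.800002/2 = 32.900001.
(Check via u − w = 2F/√(2b): u − w = 2.677360, 2F/√(2b) = 2.677361.)

b = 32.9 N·s/m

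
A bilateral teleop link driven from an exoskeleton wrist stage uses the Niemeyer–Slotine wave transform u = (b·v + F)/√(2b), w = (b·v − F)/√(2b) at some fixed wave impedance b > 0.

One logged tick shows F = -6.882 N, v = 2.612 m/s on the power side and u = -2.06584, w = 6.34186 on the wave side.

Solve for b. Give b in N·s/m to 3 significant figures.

u + w = 4.2760;  u + w = √(2b)·v, so √(2b) = 4.2760/2.612 = 1.6371.
b = (√(2b))²/2 = 2.6800/2 = 1.3400.
(Check via u − w = 2F/√(2b): u − w = -8.4077, 2F/√(2b) = -8.4077.)

b = 1.34 N·s/m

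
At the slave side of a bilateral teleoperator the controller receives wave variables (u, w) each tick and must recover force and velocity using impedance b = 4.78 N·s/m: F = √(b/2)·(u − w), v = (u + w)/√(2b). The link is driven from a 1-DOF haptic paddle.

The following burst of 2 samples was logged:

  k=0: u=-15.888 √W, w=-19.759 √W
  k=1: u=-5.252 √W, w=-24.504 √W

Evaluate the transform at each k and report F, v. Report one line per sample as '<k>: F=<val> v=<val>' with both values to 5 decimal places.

0: F=5.98442 v=-11.52906
1: F=29.76287 v=-9.62378

k=0: u−w=3.87100, u+w=-35.64700; √(b/2)=1.54596, √(2b)=3.09192; F=1.54596×3.871=5.98442, v=-35.64700/3.09192=-11.52906
k=1: u−w=19.25200, u+w=-29.75600; √(b/2)=1.54596, √(2b)=3.09192; F=1.54596×19.252=29.76287, v=-29.75600/3.09192=-9.62378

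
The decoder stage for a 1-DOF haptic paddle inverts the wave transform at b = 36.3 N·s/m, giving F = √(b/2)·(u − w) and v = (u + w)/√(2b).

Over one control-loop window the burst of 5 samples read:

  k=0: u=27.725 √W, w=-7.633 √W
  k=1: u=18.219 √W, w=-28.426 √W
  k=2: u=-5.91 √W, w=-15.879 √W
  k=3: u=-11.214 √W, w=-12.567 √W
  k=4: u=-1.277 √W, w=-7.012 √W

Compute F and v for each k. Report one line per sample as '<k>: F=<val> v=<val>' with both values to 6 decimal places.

k=0: u−w=35.358000, u+w=20.092000; √(b/2)=4.260282, √(2b)=8.520563; F=4.260282×35.358=150.635040, v=20.092000/8.520563=2.358060
k=1: u−w=46.645000, u+w=-10.207000; √(b/2)=4.260282, √(2b)=8.520563; F=4.260282×46.645=198.720839, v=-10.207000/8.520563=-1.197925
k=2: u−w=9.969000, u+w=-21.789000; √(b/2)=4.260282, √(2b)=8.520563; F=4.260282×9.969=42.470748, v=-21.789000/8.520563=-2.557225
k=3: u−w=1.353000, u+w=-23.781000; √(b/2)=4.260282, √(2b)=8.520563; F=4.260282×1.353=5.764161, v=-23.781000/8.520563=-2.791013
k=4: u−w=5.735000, u+w=-8.289000; √(b/2)=4.260282, √(2b)=8.520563; F=4.260282×5.735=24.432715, v=-8.289000/8.520563=-0.972823

0: F=150.635040 v=2.358060
1: F=198.720839 v=-1.197925
2: F=42.470748 v=-2.557225
3: F=5.764161 v=-2.791013
4: F=24.432715 v=-0.972823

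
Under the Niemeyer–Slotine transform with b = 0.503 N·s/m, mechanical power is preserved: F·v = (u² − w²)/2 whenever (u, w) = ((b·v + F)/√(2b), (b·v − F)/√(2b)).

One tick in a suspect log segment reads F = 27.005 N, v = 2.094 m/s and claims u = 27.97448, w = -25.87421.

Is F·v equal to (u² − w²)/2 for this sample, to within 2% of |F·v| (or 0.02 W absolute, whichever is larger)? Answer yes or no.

F·v = 27.005×2.094 = 56.5485 W.
(u² − w²)/2 = (782.5715 − 669.4747)/2 = 56.5484 W.
|Δ| = 0.0001;  2% of max(1, |F·v|) = 1.1310.

yes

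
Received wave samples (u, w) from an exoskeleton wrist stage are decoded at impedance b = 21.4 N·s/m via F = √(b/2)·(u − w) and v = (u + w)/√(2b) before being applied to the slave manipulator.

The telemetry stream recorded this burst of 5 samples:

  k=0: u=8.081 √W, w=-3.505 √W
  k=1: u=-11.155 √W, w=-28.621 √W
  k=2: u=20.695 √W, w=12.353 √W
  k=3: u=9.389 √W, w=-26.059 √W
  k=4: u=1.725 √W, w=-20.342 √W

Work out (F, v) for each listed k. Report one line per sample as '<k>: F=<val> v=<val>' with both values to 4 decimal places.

0: F=37.8988 v=0.6995
1: F=57.1328 v=-6.0799
2: F=27.2874 v=5.0515
3: F=115.9534 v=-2.5481
4: F=72.1830 v=-2.8457

k=0: u−w=11.5860, u+w=4.5760; √(b/2)=3.2711, √(2b)=6.5422; F=3.2711×11.586=37.8988, v=4.5760/6.5422=0.6995
k=1: u−w=17.4660, u+w=-39.7760; √(b/2)=3.2711, √(2b)=6.5422; F=3.2711×17.466=57.1328, v=-39.7760/6.5422=-6.0799
k=2: u−w=8.3420, u+w=33.0480; √(b/2)=3.2711, √(2b)=6.5422; F=3.2711×8.342=27.2874, v=33.0480/6.5422=5.0515
k=3: u−w=35.4480, u+w=-16.6700; √(b/2)=3.2711, √(2b)=6.5422; F=3.2711×35.448=115.9534, v=-16.6700/6.5422=-2.5481
k=4: u−w=22.0670, u+w=-18.6170; √(b/2)=3.2711, √(2b)=6.5422; F=3.2711×22.067=72.1830, v=-18.6170/6.5422=-2.8457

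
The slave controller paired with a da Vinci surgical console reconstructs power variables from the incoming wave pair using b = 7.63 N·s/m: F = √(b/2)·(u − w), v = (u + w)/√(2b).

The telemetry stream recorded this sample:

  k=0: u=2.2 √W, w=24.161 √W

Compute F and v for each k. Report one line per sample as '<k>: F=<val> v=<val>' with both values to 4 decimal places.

k=0: u−w=-21.9610, u+w=26.3610; √(b/2)=1.9532, √(2b)=3.9064; F=1.9532×(-21.961)=-42.8943, v=26.3610/3.9064=6.7481

0: F=-42.8943 v=6.7481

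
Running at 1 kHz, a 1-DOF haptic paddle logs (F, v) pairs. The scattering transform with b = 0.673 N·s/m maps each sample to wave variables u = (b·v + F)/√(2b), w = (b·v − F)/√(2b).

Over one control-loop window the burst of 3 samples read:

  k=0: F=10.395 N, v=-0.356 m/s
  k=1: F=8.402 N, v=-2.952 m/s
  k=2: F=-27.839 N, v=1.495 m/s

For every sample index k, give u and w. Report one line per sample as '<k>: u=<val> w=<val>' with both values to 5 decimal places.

k=0: b·v=0.673×(-0.356)=-0.23959; √(2b)=1.16017; u=(-0.23959+10.395)/1.16017=8.75336, w=(-0.23959−10.395)/1.16017=-9.16639
k=1: b·v=0.673×(-2.952)=-1.98670; √(2b)=1.16017; u=(-1.98670+8.402)/1.16017=5.52961, w=(-1.98670−8.402)/1.16017=-8.95444
k=2: b·v=0.673×1.495=1.00614; √(2b)=1.16017; u=(1.00614+(-27.839))/1.16017=-23.12834, w=(1.00614−(-27.839))/1.16017=24.86280

0: u=8.75336 w=-9.16639
1: u=5.52961 w=-8.95444
2: u=-23.12834 w=24.86280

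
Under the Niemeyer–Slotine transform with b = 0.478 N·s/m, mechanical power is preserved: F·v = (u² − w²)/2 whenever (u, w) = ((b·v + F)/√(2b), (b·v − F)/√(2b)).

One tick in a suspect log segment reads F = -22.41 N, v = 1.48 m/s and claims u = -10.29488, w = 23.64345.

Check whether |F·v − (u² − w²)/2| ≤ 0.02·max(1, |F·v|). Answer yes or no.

no

F·v = (-22.41)×1.48 = -33.16680 W.
(u² − w²)/2 = (105.98455 − 559.01273)/2 = -226.51409 W.
|Δ| = 193.34729;  2% of max(1, |F·v|) = 0.66334.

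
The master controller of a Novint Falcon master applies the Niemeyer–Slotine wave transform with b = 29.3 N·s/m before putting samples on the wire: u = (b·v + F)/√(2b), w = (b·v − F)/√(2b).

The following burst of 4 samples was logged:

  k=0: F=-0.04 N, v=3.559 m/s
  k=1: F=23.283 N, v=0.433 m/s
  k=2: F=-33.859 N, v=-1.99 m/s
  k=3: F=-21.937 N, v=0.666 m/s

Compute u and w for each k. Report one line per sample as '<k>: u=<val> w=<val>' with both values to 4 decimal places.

0: u=13.6170 w=13.6274
1: u=4.6988 w=-1.3842
2: u=-12.0399 w=-3.1937
3: u=-0.3165 w=5.4148

k=0: b·v=29.3×3.559=104.2787; √(2b)=7.6551; u=(104.2787+(-0.04))/7.6551=13.6170, w=(104.2787−(-0.04))/7.6551=13.6274
k=1: b·v=29.3×0.433=12.6869; √(2b)=7.6551; u=(12.6869+23.283)/7.6551=4.6988, w=(12.6869−23.283)/7.6551=-1.3842
k=2: b·v=29.3×(-1.99)=-58.3070; √(2b)=7.6551; u=(-58.3070+(-33.859))/7.6551=-12.0399, w=(-58.3070−(-33.859))/7.6551=-3.1937
k=3: b·v=29.3×0.666=19.5138; √(2b)=7.6551; u=(19.5138+(-21.937))/7.6551=-0.3165, w=(19.5138−(-21.937))/7.6551=5.4148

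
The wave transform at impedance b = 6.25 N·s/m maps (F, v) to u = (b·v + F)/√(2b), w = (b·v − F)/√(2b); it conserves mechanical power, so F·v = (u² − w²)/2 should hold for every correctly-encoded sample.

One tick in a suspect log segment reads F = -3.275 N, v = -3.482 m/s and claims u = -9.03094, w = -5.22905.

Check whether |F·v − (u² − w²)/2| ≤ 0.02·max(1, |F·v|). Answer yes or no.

F·v = (-3.275)×(-3.482) = 11.4036 W.
(u² − w²)/2 = (81.5579 − 27.3430)/2 = 27.1075 W.
|Δ| = 15.7039;  2% of max(1, |F·v|) = 0.2281.

no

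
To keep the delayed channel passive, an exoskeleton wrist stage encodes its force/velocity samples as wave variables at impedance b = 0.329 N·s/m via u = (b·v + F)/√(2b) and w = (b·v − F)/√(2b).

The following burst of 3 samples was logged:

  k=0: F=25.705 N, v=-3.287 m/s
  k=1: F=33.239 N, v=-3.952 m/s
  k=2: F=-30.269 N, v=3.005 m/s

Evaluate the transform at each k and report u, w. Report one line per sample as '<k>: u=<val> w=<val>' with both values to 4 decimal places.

k=0: b·v=0.329×(-3.287)=-1.0814; √(2b)=0.8112; u=(-1.0814+25.705)/0.8112=30.3556, w=(-1.0814−25.705)/0.8112=-33.0219
k=1: b·v=0.329×(-3.952)=-1.3002; √(2b)=0.8112; u=(-1.3002+33.239)/0.8112=39.3736, w=(-1.3002−33.239)/0.8112=-42.5794
k=2: b·v=0.329×3.005=0.9886; √(2b)=0.8112; u=(0.9886+(-30.269))/0.8112=-36.0964, w=(0.9886−(-30.269))/0.8112=38.5339

0: u=30.3556 w=-33.0219
1: u=39.3736 w=-42.5794
2: u=-36.0964 w=38.5339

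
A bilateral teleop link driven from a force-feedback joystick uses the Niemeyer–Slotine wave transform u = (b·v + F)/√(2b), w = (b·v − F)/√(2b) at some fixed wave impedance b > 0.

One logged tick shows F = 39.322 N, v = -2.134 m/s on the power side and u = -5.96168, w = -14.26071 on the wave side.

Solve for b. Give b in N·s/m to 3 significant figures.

b = 44.9 N·s/m

u + w = -20.2224;  u + w = √(2b)·v, so √(2b) = -20.2224/(-2.134) = 9.4763.
b = (√(2b))²/2 = 89.8000/2 = 44.9000.
(Check via u − w = 2F/√(2b): u − w = 8.2990, 2F/√(2b) = 8.2990.)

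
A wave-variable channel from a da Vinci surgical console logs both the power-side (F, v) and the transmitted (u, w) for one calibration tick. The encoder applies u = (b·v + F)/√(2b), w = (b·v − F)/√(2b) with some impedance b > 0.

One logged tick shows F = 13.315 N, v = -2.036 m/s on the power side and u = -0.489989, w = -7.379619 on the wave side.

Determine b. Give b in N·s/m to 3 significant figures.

b = 7.47 N·s/m

u + w = -7.869608;  u + w = √(2b)·v, so √(2b) = -7.869608/(-2.036) = 3.865230.
b = (√(2b))²/2 = 14.940002/2 = 7.470001.
(Check via u − w = 2F/√(2b): u − w = 6.889630, 2F/√(2b) = 6.889629.)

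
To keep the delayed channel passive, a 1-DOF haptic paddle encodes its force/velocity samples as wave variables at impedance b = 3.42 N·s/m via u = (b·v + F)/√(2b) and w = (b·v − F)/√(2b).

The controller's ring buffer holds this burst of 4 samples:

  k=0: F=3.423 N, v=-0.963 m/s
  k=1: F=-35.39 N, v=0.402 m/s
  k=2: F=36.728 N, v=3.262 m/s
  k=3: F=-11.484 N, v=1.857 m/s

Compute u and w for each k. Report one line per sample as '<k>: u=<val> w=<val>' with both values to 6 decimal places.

0: u=0.049531 w=-2.568103
1: u=-13.006021 w=14.057388
2: u=18.308920 w=-9.777683
3: u=-1.962675 w=6.819360

k=0: b·v=3.42×(-0.963)=-3.293460; √(2b)=2.615339; u=(-3.293460+3.423)/2.615339=0.049531, w=(-3.293460−3.423)/2.615339=-2.568103
k=1: b·v=3.42×0.402=1.374840; √(2b)=2.615339; u=(1.374840+(-35.39))/2.615339=-13.006021, w=(1.374840−(-35.39))/2.615339=14.057388
k=2: b·v=3.42×3.262=11.156040; √(2b)=2.615339; u=(11.156040+36.728)/2.615339=18.308920, w=(11.156040−36.728)/2.615339=-9.777683
k=3: b·v=3.42×1.857=6.350940; √(2b)=2.615339; u=(6.350940+(-11.484))/2.615339=-1.962675, w=(6.350940−(-11.484))/2.615339=6.819360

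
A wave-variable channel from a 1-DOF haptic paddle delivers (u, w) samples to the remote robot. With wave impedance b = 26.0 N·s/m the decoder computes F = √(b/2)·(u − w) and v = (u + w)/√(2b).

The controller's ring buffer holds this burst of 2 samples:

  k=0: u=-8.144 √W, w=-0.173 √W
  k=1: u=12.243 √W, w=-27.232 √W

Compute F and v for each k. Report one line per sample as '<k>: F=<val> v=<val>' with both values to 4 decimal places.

k=0: u−w=-7.9710, u+w=-8.3170; √(b/2)=3.6056, √(2b)=7.2111; F=3.6056×(-7.971)=-28.7398, v=-8.3170/7.2111=-1.1534
k=1: u−w=39.4750, u+w=-14.9890; √(b/2)=3.6056, √(2b)=7.2111; F=3.6056×39.475=142.3291, v=-14.9890/7.2111=-2.0786

0: F=-28.7398 v=-1.1534
1: F=142.3291 v=-2.0786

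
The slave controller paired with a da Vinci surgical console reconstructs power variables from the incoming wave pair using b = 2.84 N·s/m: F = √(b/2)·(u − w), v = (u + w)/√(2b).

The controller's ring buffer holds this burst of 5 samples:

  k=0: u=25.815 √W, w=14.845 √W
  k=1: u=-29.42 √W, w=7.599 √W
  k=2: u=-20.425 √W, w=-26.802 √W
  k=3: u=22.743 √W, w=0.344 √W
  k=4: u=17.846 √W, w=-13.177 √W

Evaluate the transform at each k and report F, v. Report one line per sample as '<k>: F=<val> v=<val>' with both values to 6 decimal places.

0: F=13.072264 v=17.060557
1: F=-44.113230 v=-9.155888
2: F=7.599073 v=-19.816009
3: F=26.691489 v=9.687090
4: F=36.968171 v=1.959069

k=0: u−w=10.970000, u+w=40.660000; √(b/2)=1.191638, √(2b)=2.383275; F=1.191638×10.97=13.072264, v=40.660000/2.383275=17.060557
k=1: u−w=-37.019000, u+w=-21.821000; √(b/2)=1.191638, √(2b)=2.383275; F=1.191638×(-37.019)=-44.113230, v=-21.821000/2.383275=-9.155888
k=2: u−w=6.377000, u+w=-47.227000; √(b/2)=1.191638, √(2b)=2.383275; F=1.191638×6.377=7.599073, v=-47.227000/2.383275=-19.816009
k=3: u−w=22.399000, u+w=23.087000; √(b/2)=1.191638, √(2b)=2.383275; F=1.191638×22.399=26.691489, v=23.087000/2.383275=9.687090
k=4: u−w=31.023000, u+w=4.669000; √(b/2)=1.191638, √(2b)=2.383275; F=1.191638×31.023=36.968171, v=4.669000/2.383275=1.959069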